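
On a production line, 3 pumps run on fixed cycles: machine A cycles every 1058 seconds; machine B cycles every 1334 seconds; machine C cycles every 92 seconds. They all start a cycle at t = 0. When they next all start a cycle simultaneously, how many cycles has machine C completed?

All finish a whole number of cycles simultaneously at t = LCM of the periods.
1058 = 2 × 23^2
1334 = 2 × 23 × 29
92 = 2^2 × 23
LCM(1058, 1334, 92) = 2^2 × 23^2 × 29 = 61364.
Cycles for period 92: 61364 / 92 = 667.

667 cycles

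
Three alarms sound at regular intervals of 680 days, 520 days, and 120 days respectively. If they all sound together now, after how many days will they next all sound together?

We need the least common multiple of the intervals.
680 = 2^3 × 5 × 17
520 = 2^3 × 5 × 13
120 = 2^3 × 3 × 5
LCM(680, 520, 120) = 2^3 × 3 × 5 × 13 × 17 = 26520.

26520 days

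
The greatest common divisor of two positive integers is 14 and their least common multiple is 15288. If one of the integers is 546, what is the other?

392

For two integers, gcd × lcm = product, so the other is (14 × 15288) / 546 = 214032 / 546 = 392.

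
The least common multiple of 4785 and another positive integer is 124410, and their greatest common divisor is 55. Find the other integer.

1430

gcd × lcm = product of the two integers, so the other integer is (55 × 124410) / 4785 = 1430.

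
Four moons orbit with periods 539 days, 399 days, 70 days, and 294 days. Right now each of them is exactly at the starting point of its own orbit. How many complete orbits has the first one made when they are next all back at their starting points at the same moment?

They are all back at their starting positions together after one LCM of the periods.
539 = 7^2 × 11
399 = 3 × 7 × 19
70 = 2 × 5 × 7
294 = 2 × 3 × 7^2
LCM(539, 399, 70, 294) = 2 × 3 × 5 × 7^2 × 11 × 19 = 307230.
Orbits for period 539: 307230 / 539 = 570.

570 orbits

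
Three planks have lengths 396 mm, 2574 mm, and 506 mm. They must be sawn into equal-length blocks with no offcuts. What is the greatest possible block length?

The block length must divide every plank, so the greatest is gcd(396, 2574, 506).
396 = 2^2 × 3^2 × 11
2574 = 2 × 3^2 × 11 × 13
506 = 2 × 11 × 23
gcd(396, 2574, 506) = 2 × 11 = 22.

22 mm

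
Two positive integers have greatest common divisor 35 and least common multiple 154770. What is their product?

For any two positive integers, gcd × lcm = product = 35 × 154770 = 5416950.

5416950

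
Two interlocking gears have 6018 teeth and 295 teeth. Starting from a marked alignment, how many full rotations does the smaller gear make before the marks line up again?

102 rotations

All finish a whole number of cycles simultaneously at t = LCM of the periods.
6018 = 2 × 3 × 17 × 59
295 = 5 × 59
LCM(6018, 295) = 2 × 3 × 5 × 17 × 59 = 30090.
Rotations for period 295: 30090 / 295 = 102.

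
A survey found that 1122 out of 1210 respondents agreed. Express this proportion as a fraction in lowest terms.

51/55

1122 = 2 × 3 × 11 × 17
1210 = 2 × 5 × 11^2
gcd(1122, 1210) = 2 × 11 = 22.
Divide numerator and denominator by 22: 1122/1210 = 51/55.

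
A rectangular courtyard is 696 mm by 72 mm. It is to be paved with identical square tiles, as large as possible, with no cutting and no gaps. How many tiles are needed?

Tile side = gcd(696, 72).
696 = 2^3 × 3 × 29
72 = 2^3 × 3^2
gcd(696, 72) = 2^3 × 3 = 24.
Tiles: (696/24) × (72/24) = 29 × 3 = 87.

87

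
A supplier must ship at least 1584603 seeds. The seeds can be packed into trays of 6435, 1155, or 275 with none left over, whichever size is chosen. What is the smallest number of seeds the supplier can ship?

1801800

The number of seeds must be a common multiple of 6435, 1155, and 275, so a multiple of their LCM.
6435 = 3^2 × 5 × 11 × 13
1155 = 3 × 5 × 7 × 11
275 = 5^2 × 11
LCM(6435, 1155, 275) = 3^2 × 5^2 × 7 × 11 × 13 = 225225.
Smallest multiple of 225225 that is ≥ 1584603: ⌈1584603/225225⌉ × 225225 = 8 × 225225 = 1801800.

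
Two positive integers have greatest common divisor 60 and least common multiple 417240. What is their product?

25034400

For any two positive integers, gcd × lcm = product = 60 × 417240 = 25034400.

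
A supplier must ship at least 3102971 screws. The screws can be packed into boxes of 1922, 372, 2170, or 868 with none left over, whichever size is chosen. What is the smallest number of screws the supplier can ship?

The number of screws must be a common multiple of 1922, 372, 2170, and 868, so a multiple of their LCM.
1922 = 2 × 31^2
372 = 2^2 × 3 × 31
2170 = 2 × 5 × 7 × 31
868 = 2^2 × 7 × 31
LCM(1922, 372, 2170, 868) = 2^2 × 3 × 5 × 7 × 31^2 = 403620.
Smallest multiple of 403620 that is ≥ 3102971: ⌈3102971/403620⌉ × 403620 = 8 × 403620 = 3228960.

3228960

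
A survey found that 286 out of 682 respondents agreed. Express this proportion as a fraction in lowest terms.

13/31

286 = 2 × 11 × 13
682 = 2 × 11 × 31
gcd(286, 682) = 2 × 11 = 22.
Divide numerator and denominator by 22: 286/682 = 13/31.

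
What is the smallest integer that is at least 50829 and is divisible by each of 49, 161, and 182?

58604

The integer must be a common multiple of 49, 161, and 182, so a multiple of their LCM.
49 = 7^2
161 = 7 × 23
182 = 2 × 7 × 13
LCM(49, 161, 182) = 2 × 7^2 × 13 × 23 = 29302.
Smallest multiple of 29302 that is ≥ 50829: ⌈50829/29302⌉ × 29302 = 2 × 29302 = 58604.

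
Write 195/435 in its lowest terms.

195 = 3 × 5 × 13
435 = 3 × 5 × 29
gcd(195, 435) = 3 × 5 = 15.
Divide numerator and denominator by 15: 195/435 = 13/29.

13/29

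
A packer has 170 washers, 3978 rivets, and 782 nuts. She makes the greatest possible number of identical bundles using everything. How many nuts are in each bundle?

Number of bundles = gcd(170, 3978, 782).
170 = 2 × 5 × 17
3978 = 2 × 3^2 × 13 × 17
782 = 2 × 17 × 23
gcd(170, 3978, 782) = 2 × 17 = 34.
nuts per bundle = 782 / 34 = 23.

23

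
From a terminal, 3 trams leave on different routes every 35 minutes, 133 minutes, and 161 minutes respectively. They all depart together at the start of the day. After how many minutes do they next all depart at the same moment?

15295 minutes

They coincide at every common multiple of the periods; the first is the LCM.
35 = 5 × 7
133 = 7 × 19
161 = 7 × 23
LCM(35, 133, 161) = 5 × 7 × 19 × 23 = 15295.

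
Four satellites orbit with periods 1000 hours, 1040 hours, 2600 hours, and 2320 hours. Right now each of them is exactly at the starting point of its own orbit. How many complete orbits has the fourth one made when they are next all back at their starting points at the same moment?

All finish a whole number of cycles simultaneously at t = LCM of the periods.
1000 = 2^3 × 5^3
1040 = 2^4 × 5 × 13
2600 = 2^3 × 5^2 × 13
2320 = 2^4 × 5 × 29
LCM(1000, 1040, 2600, 2320) = 2^4 × 5^3 × 13 × 29 = 754000.
Orbits for period 2320: 754000 / 2320 = 325.

325 orbits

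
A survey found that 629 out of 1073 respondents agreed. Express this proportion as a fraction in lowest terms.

629 = 17 × 37
1073 = 29 × 37
gcd(629, 1073) = 37.
Divide numerator and denominator by 37: 629/1073 = 17/29.

17/29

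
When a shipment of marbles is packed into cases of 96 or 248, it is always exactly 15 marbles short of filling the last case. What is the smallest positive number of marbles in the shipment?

2961

Being 15 short of a full case of size k means N ≡ −15 (mod k), i.e. N + 15 is a multiple of each size.
96 = 2^5 × 3
248 = 2^3 × 31
LCM(96, 248) = 2^5 × 3 × 31 = 2976.
Smallest positive N is 2976 − 15 = 2961.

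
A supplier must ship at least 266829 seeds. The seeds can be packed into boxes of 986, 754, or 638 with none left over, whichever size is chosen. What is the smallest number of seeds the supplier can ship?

The number of seeds must be a common multiple of 986, 754, and 638, so a multiple of their LCM.
986 = 2 × 17 × 29
754 = 2 × 13 × 29
638 = 2 × 11 × 29
LCM(986, 754, 638) = 2 × 11 × 13 × 17 × 29 = 140998.
Smallest multiple of 140998 that is ≥ 266829: ⌈266829/140998⌉ × 140998 = 2 × 140998 = 281996.

281996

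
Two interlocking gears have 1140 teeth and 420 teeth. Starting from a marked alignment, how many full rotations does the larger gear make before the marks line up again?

They are all back at their starting positions together after one LCM of the periods.
1140 = 2^2 × 3 × 5 × 19
420 = 2^2 × 3 × 5 × 7
LCM(1140, 420) = 2^2 × 3 × 5 × 7 × 19 = 7980.
Rotations for period 1140: 7980 / 1140 = 7.

7 rotations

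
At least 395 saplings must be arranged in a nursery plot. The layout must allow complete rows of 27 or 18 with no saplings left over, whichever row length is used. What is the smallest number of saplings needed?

432

The number of saplings must be a common multiple of 27 and 18, so a multiple of their LCM.
27 = 3^3
18 = 2 × 3^2
LCM(27, 18) = 2 × 3^3 = 54.
Smallest multiple of 54 that is ≥ 395: ⌈395/54⌉ × 54 = 8 × 54 = 432.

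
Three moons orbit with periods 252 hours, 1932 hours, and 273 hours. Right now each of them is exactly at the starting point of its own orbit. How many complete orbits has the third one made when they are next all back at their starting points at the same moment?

They are all back at their starting positions together after one LCM of the periods.
252 = 2^2 × 3^2 × 7
1932 = 2^2 × 3 × 7 × 23
273 = 3 × 7 × 13
LCM(252, 1932, 273) = 2^2 × 3^2 × 7 × 13 × 23 = 75348.
Orbits for period 273: 75348 / 273 = 276.

276 orbits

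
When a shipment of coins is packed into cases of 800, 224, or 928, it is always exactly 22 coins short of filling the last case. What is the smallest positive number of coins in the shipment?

162378

Being 22 short of a full case of size k means N ≡ −22 (mod k), i.e. N + 22 is a multiple of each size.
800 = 2^5 × 5^2
224 = 2^5 × 7
928 = 2^5 × 29
LCM(800, 224, 928) = 2^5 × 5^2 × 7 × 29 = 162400.
Smallest positive N is 162400 − 22 = 162378.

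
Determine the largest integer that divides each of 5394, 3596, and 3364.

5394 = 2 × 3 × 29 × 31
3596 = 2^2 × 29 × 31
3364 = 2^2 × 29^2
gcd(5394, 3596, 3364) = 2 × 29 = 58.

58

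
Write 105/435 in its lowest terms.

105 = 3 × 5 × 7
435 = 3 × 5 × 29
gcd(105, 435) = 3 × 5 = 15.
Divide numerator and denominator by 15: 105/435 = 7/29.

7/29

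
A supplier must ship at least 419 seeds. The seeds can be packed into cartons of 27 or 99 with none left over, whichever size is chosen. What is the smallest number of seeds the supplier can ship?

The number of seeds must be a common multiple of 27 and 99, so a multiple of their LCM.
27 = 3^3
99 = 3^2 × 11
LCM(27, 99) = 3^3 × 11 = 297.
Smallest multiple of 297 that is ≥ 419: ⌈419/297⌉ × 297 = 2 × 297 = 594.

594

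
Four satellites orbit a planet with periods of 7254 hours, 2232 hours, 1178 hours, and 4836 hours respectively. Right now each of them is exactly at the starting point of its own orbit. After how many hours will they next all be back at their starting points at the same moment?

551304 hours

They coincide at every common multiple of the periods; the first is the LCM.
7254 = 2 × 3^2 × 13 × 31
2232 = 2^3 × 3^2 × 31
1178 = 2 × 19 × 31
4836 = 2^2 × 3 × 13 × 31
LCM(7254, 2232, 1178, 4836) = 2^3 × 3^2 × 13 × 19 × 31 = 551304.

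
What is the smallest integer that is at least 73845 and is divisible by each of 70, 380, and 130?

The integer must be a common multiple of 70, 380, and 130, so a multiple of their LCM.
70 = 2 × 5 × 7
380 = 2^2 × 5 × 19
130 = 2 × 5 × 13
LCM(70, 380, 130) = 2^2 × 5 × 7 × 13 × 19 = 34580.
Smallest multiple of 34580 that is ≥ 73845: ⌈73845/34580⌉ × 34580 = 3 × 34580 = 103740.

103740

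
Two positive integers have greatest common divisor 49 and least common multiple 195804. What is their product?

9594396

For any two positive integers, gcd × lcm = product = 49 × 195804 = 9594396.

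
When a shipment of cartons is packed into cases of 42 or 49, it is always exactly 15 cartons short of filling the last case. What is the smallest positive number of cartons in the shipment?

279

Being 15 short of a full case of size k means N ≡ −15 (mod k), i.e. N + 15 is a multiple of each size.
42 = 2 × 3 × 7
49 = 7^2
LCM(42, 49) = 2 × 3 × 7^2 = 294.
Smallest positive N is 294 − 15 = 279.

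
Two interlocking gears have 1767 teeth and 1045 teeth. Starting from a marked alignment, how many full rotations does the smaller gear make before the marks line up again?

They are all back at their starting positions together after one LCM of the periods.
1767 = 3 × 19 × 31
1045 = 5 × 11 × 19
LCM(1767, 1045) = 3 × 5 × 11 × 19 × 31 = 97185.
Rotations for period 1045: 97185 / 1045 = 93.

93 rotations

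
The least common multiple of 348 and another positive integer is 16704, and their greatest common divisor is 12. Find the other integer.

gcd × lcm = product of the two integers, so the other integer is (12 × 16704) / 348 = 576.

576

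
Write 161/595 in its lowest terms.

23/85

161 = 7 × 23
595 = 5 × 7 × 17
gcd(161, 595) = 7.
Divide numerator and denominator by 7: 161/595 = 23/85.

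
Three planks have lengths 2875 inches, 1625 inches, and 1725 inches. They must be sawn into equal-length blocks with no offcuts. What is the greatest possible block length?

This is the greatest common divisor of 2875, 1625, and 1725.
2875 = 5^3 × 23
1625 = 5^3 × 13
1725 = 3 × 5^2 × 23
gcd(2875, 1625, 1725) = 5^2 = 25.

25 inches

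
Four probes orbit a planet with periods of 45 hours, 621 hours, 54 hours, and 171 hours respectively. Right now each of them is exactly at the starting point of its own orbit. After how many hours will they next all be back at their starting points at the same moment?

The first simultaneous occurrence is after LCM of the individual periods.
45 = 3^2 × 5
621 = 3^3 × 23
54 = 2 × 3^3
171 = 3^2 × 19
LCM(45, 621, 54, 171) = 2 × 3^3 × 5 × 19 × 23 = 117990.

117990 hours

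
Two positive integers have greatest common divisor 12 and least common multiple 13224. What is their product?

For any two positive integers, gcd × lcm = product = 12 × 13224 = 158688.

158688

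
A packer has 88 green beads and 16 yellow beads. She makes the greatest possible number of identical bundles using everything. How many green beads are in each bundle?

Number of bundles = gcd(88, 16).
88 = 2^3 × 11
16 = 2^4
gcd(88, 16) = 2^3 = 8.
green beads per bundle = 88 / 8 = 11.

11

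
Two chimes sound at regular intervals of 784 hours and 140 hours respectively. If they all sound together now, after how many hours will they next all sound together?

The first simultaneous occurrence is after LCM of the individual periods.
784 = 2^4 × 7^2
140 = 2^2 × 5 × 7
LCM(784, 140) = 2^4 × 5 × 7^2 = 3920.

3920 hours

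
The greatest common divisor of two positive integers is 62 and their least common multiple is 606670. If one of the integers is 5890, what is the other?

6386

For two integers, gcd × lcm = product, so the other is (62 × 606670) / 5890 = 37613540 / 5890 = 6386.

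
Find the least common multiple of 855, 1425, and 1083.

81225

855 = 3^2 × 5 × 19
1425 = 3 × 5^2 × 19
1083 = 3 × 19^2
LCM(855, 1425, 1083) = 3^2 × 5^2 × 19^2 = 81225.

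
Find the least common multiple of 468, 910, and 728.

468 = 2^2 × 3^2 × 13
910 = 2 × 5 × 7 × 13
728 = 2^3 × 7 × 13
LCM(468, 910, 728) = 2^3 × 3^2 × 5 × 7 × 13 = 32760.

32760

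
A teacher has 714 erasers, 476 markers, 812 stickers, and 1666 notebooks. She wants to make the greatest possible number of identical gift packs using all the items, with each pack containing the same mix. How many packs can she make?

14 packs

The pack count must divide each quantity, so the greatest is gcd(714, 476, 812, 1666).
714 = 2 × 3 × 7 × 17
476 = 2^2 × 7 × 17
812 = 2^2 × 7 × 29
1666 = 2 × 7^2 × 17
gcd(714, 476, 812, 1666) = 2 × 7 = 14.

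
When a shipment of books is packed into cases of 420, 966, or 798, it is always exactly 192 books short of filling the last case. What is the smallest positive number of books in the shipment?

Being 192 short of a full case of size k means N ≡ −192 (mod k), i.e. N + 192 is a multiple of each size.
420 = 2^2 × 3 × 5 × 7
966 = 2 × 3 × 7 × 23
798 = 2 × 3 × 7 × 19
LCM(420, 966, 798) = 2^2 × 3 × 5 × 7 × 19 × 23 = 183540.
Smallest positive N is 183540 − 192 = 183348.

183348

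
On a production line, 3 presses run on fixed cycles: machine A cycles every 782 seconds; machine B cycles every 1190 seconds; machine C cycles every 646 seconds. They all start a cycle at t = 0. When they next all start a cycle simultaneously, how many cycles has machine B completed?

437 cycles

The first common completion time is the LCM of the periods.
782 = 2 × 17 × 23
1190 = 2 × 5 × 7 × 17
646 = 2 × 17 × 19
LCM(782, 1190, 646) = 2 × 5 × 7 × 17 × 19 × 23 = 520030.
Cycles for period 1190: 520030 / 1190 = 437.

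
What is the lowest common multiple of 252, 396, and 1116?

252 = 2^2 × 3^2 × 7
396 = 2^2 × 3^2 × 11
1116 = 2^2 × 3^2 × 31
LCM(252, 396, 1116) = 2^2 × 3^2 × 7 × 11 × 31 = 85932.

85932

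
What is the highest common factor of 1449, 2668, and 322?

23

1449 = 3^2 × 7 × 23
2668 = 2^2 × 23 × 29
322 = 2 × 7 × 23
gcd(1449, 2668, 322) = 23.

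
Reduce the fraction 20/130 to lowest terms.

2/13

20 = 2^2 × 5
130 = 2 × 5 × 13
gcd(20, 130) = 2 × 5 = 10.
Divide numerator and denominator by 10: 20/130 = 2/13.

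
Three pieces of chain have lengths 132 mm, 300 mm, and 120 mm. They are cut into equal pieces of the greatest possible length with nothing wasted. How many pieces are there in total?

46

Piece length = gcd(132, 300, 120).
132 = 2^2 × 3 × 11
300 = 2^2 × 3 × 5^2
120 = 2^3 × 3 × 5
gcd(132, 300, 120) = 2^2 × 3 = 12.
Total pieces = 132/12 + 300/12 + 120/12 = 11 + 25 + 10 = 46.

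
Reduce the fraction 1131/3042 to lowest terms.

29/78

1131 = 3 × 13 × 29
3042 = 2 × 3^2 × 13^2
gcd(1131, 3042) = 3 × 13 = 39.
Divide numerator and denominator by 39: 1131/3042 = 29/78.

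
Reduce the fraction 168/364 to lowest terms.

168 = 2^3 × 3 × 7
364 = 2^2 × 7 × 13
gcd(168, 364) = 2^2 × 7 = 28.
Divide numerator and denominator by 28: 168/364 = 6/13.

6/13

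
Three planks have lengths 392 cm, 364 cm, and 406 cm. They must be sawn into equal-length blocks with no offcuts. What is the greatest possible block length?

The block length must divide every plank, so the greatest is gcd(392, 364, 406).
392 = 2^3 × 7^2
364 = 2^2 × 7 × 13
406 = 2 × 7 × 29
gcd(392, 364, 406) = 2 × 7 = 14.

14 cm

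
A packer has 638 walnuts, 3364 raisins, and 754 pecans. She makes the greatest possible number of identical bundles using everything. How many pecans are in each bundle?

Number of bundles = gcd(638, 3364, 754).
638 = 2 × 11 × 29
3364 = 2^2 × 29^2
754 = 2 × 13 × 29
gcd(638, 3364, 754) = 2 × 29 = 58.
pecans per bundle = 754 / 58 = 13.

13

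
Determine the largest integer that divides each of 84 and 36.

84 = 2^2 × 3 × 7
36 = 2^2 × 3^2
gcd(84, 36) = 2^2 × 3 = 12.

12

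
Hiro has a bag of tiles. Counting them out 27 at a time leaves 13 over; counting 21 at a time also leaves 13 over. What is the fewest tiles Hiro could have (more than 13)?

N − 13 must be a common multiple of 27 and 21.
27 = 3^3
21 = 3 × 7
LCM(27, 21) = 3^3 × 7 = 189.
Smallest N > 13 is LCM + 13 = 189 + 13 = 202.

202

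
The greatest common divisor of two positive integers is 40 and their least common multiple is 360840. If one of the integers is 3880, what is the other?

3720

For two integers, gcd × lcm = product, so the other is (40 × 360840) / 3880 = 14433600 / 3880 = 3720.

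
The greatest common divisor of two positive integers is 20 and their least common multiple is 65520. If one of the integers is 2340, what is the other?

560

For two integers, gcd × lcm = product, so the other is (20 × 65520) / 2340 = 1310400 / 2340 = 560.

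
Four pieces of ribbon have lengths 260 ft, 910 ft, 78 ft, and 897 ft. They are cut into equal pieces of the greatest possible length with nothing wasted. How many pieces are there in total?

Piece length = gcd(260, 910, 78, 897).
260 = 2^2 × 5 × 13
910 = 2 × 5 × 7 × 13
78 = 2 × 3 × 13
897 = 3 × 13 × 23
gcd(260, 910, 78, 897) = 13.
Total pieces = 260/13 + 910/13 + 78/13 + 897/13 = 20 + 70 + 6 + 69 = 165.

165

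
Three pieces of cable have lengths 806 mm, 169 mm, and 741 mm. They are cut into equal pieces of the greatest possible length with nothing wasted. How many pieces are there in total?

132

Piece length = gcd(806, 169, 741).
806 = 2 × 13 × 31
169 = 13^2
741 = 3 × 13 × 19
gcd(806, 169, 741) = 13.
Total pieces = 806/13 + 169/13 + 741/13 = 62 + 13 + 57 = 132.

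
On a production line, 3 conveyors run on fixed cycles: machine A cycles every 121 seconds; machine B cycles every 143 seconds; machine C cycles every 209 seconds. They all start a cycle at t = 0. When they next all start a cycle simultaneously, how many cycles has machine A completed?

The first common completion time is the LCM of the periods.
121 = 11^2
143 = 11 × 13
209 = 11 × 19
LCM(121, 143, 209) = 11^2 × 13 × 19 = 29887.
Cycles for period 121: 29887 / 121 = 247.

247 cycles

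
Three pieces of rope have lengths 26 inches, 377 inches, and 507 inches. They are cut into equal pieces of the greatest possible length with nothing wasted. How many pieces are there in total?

Piece length = gcd(26, 377, 507).
26 = 2 × 13
377 = 13 × 29
507 = 3 × 13^2
gcd(26, 377, 507) = 13.
Total pieces = 26/13 + 377/13 + 507/13 = 2 + 29 + 39 = 70.

70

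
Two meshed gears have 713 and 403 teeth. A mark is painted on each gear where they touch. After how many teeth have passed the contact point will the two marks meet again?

9269 teeth

We need the least common multiple of the intervals.
713 = 23 × 31
403 = 13 × 31
LCM(713, 403) = 13 × 23 × 31 = 9269.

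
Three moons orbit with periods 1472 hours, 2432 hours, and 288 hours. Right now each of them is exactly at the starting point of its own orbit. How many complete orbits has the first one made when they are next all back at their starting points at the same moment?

The first common completion time is the LCM of the periods.
1472 = 2^6 × 23
2432 = 2^7 × 19
288 = 2^5 × 3^2
LCM(1472, 2432, 288) = 2^7 × 3^2 × 19 × 23 = 503424.
Orbits for period 1472: 503424 / 1472 = 342.

342 orbits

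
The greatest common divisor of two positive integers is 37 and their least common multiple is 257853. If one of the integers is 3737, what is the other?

2553

For two integers, gcd × lcm = product, so the other is (37 × 257853) / 3737 = 9540561 / 3737 = 2553.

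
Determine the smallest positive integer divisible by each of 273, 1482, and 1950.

259350

273 = 3 × 7 × 13
1482 = 2 × 3 × 13 × 19
1950 = 2 × 3 × 5^2 × 13
LCM(273, 1482, 1950) = 2 × 3 × 5^2 × 7 × 13 × 19 = 259350.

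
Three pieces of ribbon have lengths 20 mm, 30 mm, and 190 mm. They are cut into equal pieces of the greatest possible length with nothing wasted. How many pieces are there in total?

24

Piece length = gcd(20, 30, 190).
20 = 2^2 × 5
30 = 2 × 3 × 5
190 = 2 × 5 × 19
gcd(20, 30, 190) = 2 × 5 = 10.
Total pieces = 20/10 + 30/10 + 190/10 = 2 + 3 + 19 = 24.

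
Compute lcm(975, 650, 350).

13650

975 = 3 × 5^2 × 13
650 = 2 × 5^2 × 13
350 = 2 × 5^2 × 7
LCM(975, 650, 350) = 2 × 3 × 5^2 × 7 × 13 = 13650.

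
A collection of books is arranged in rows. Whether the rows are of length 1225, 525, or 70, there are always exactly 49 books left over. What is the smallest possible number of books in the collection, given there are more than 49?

7399

N − 49 must be a common multiple of 1225, 525, and 70.
1225 = 5^2 × 7^2
525 = 3 × 5^2 × 7
70 = 2 × 5 × 7
LCM(1225, 525, 70) = 2 × 3 × 5^2 × 7^2 = 7350.
Smallest N > 49 is LCM + 49 = 7350 + 49 = 7399.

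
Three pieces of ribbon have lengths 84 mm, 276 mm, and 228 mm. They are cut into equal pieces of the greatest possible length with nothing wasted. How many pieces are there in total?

49

Piece length = gcd(84, 276, 228).
84 = 2^2 × 3 × 7
276 = 2^2 × 3 × 23
228 = 2^2 × 3 × 19
gcd(84, 276, 228) = 2^2 × 3 = 12.
Total pieces = 84/12 + 276/12 + 228/12 = 7 + 23 + 19 = 49.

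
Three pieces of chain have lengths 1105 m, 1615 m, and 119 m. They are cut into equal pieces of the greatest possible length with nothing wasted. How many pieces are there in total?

Piece length = gcd(1105, 1615, 119).
1105 = 5 × 13 × 17
1615 = 5 × 17 × 19
119 = 7 × 17
gcd(1105, 1615, 119) = 17.
Total pieces = 1105/17 + 1615/17 + 119/17 = 65 + 95 + 7 = 167.

167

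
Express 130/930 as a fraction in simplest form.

130 = 2 × 5 × 13
930 = 2 × 3 × 5 × 31
gcd(130, 930) = 2 × 5 = 10.
Divide numerator and denominator by 10: 130/930 = 13/93.

13/93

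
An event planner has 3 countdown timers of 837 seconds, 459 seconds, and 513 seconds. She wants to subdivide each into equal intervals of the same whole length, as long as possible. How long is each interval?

27 seconds

The interval must divide each timer length; the longest such is the gcd.
837 = 3^3 × 31
459 = 3^3 × 17
513 = 3^3 × 19
gcd(837, 459, 513) = 3^3 = 27.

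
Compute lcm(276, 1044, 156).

276 = 2^2 × 3 × 23
1044 = 2^2 × 3^2 × 29
156 = 2^2 × 3 × 13
LCM(276, 1044, 156) = 2^2 × 3^2 × 13 × 23 × 29 = 312156.

312156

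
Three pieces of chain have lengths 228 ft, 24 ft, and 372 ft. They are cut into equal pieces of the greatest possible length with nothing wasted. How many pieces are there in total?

52

Piece length = gcd(228, 24, 372).
228 = 2^2 × 3 × 19
24 = 2^3 × 3
372 = 2^2 × 3 × 31
gcd(228, 24, 372) = 2^2 × 3 = 12.
Total pieces = 228/12 + 24/12 + 372/12 = 19 + 2 + 31 = 52.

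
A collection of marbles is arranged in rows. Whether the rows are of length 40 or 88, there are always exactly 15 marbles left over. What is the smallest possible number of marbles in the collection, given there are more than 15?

455

N − 15 must be a common multiple of 40 and 88.
40 = 2^3 × 5
88 = 2^3 × 11
LCM(40, 88) = 2^3 × 5 × 11 = 440.
Smallest N > 15 is LCM + 15 = 440 + 15 = 455.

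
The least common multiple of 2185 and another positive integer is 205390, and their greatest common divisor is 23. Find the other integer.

gcd × lcm = product of the two integers, so the other integer is (23 × 205390) / 2185 = 2162.

2162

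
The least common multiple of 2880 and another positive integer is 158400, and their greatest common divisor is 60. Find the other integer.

3300

gcd × lcm = product of the two integers, so the other integer is (60 × 158400) / 2880 = 3300.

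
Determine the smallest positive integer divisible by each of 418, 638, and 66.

418 = 2 × 11 × 19
638 = 2 × 11 × 29
66 = 2 × 3 × 11
LCM(418, 638, 66) = 2 × 3 × 11 × 19 × 29 = 36366.

36366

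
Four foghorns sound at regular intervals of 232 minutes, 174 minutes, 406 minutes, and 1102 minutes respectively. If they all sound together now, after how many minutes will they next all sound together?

We need the least common multiple of the intervals.
232 = 2^3 × 29
174 = 2 × 3 × 29
406 = 2 × 7 × 29
1102 = 2 × 19 × 29
LCM(232, 174, 406, 1102) = 2^3 × 3 × 7 × 19 × 29 = 92568.

92568 minutes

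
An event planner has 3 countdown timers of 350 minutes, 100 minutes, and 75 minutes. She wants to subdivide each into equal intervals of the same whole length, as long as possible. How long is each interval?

The interval must divide each timer length; the longest such is the gcd.
350 = 2 × 5^2 × 7
100 = 2^2 × 5^2
75 = 3 × 5^2
gcd(350, 100, 75) = 5^2 = 25.

25 minutes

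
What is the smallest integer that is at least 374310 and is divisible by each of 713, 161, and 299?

The integer must be a common multiple of 713, 161, and 299, so a multiple of their LCM.
713 = 23 × 31
161 = 7 × 23
299 = 13 × 23
LCM(713, 161, 299) = 7 × 13 × 23 × 31 = 64883.
Smallest multiple of 64883 that is ≥ 374310: ⌈374310/64883⌉ × 64883 = 6 × 64883 = 389298.

389298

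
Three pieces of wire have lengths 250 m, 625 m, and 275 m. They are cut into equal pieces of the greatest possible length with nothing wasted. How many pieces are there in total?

46

Piece length = gcd(250, 625, 275).
250 = 2 × 5^3
625 = 5^4
275 = 5^2 × 11
gcd(250, 625, 275) = 5^2 = 25.
Total pieces = 250/25 + 625/25 + 275/25 = 10 + 25 + 11 = 46.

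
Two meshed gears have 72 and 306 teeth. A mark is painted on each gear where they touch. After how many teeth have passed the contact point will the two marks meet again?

The first simultaneous occurrence is after LCM of the individual periods.
72 = 2^3 × 3^2
306 = 2 × 3^2 × 17
LCM(72, 306) = 2^3 × 3^2 × 17 = 1224.

1224 teeth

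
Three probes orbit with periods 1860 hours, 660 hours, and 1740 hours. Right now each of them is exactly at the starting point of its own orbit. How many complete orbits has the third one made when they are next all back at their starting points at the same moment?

341 orbits

The first common completion time is the LCM of the periods.
1860 = 2^2 × 3 × 5 × 31
660 = 2^2 × 3 × 5 × 11
1740 = 2^2 × 3 × 5 × 29
LCM(1860, 660, 1740) = 2^2 × 3 × 5 × 11 × 29 × 31 = 593340.
Orbits for period 1740: 593340 / 1740 = 341.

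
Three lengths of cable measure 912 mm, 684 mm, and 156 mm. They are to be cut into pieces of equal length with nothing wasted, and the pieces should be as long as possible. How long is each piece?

Each piece length must divide every original length, so the longest possible is gcd(912, 684, 156).
912 = 2^4 × 3 × 19
684 = 2^2 × 3^2 × 19
156 = 2^2 × 3 × 13
gcd(912, 684, 156) = 2^2 × 3 = 12.

12 mm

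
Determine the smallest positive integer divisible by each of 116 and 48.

116 = 2^2 × 29
48 = 2^4 × 3
LCM(116, 48) = 2^4 × 3 × 29 = 1392.

1392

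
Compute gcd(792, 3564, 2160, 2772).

792 = 2^3 × 3^2 × 11
3564 = 2^2 × 3^4 × 11
2160 = 2^4 × 3^3 × 5
2772 = 2^2 × 3^2 × 7 × 11
gcd(792, 3564, 2160, 2772) = 2^2 × 3^2 = 36.

36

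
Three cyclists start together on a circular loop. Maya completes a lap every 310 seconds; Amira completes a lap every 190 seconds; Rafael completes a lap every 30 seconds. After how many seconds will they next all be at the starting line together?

17670 seconds

We need the least common multiple of the intervals.
310 = 2 × 5 × 31
190 = 2 × 5 × 19
30 = 2 × 3 × 5
LCM(310, 190, 30) = 2 × 3 × 5 × 19 × 31 = 17670.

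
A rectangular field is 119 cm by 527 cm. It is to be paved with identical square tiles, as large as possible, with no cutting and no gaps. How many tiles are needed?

217

Tile side = gcd(119, 527).
119 = 7 × 17
527 = 17 × 31
gcd(119, 527) = 17.
Tiles: (119/17) × (527/17) = 7 × 31 = 217.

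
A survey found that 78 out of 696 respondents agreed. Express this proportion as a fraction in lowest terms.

13/116

78 = 2 × 3 × 13
696 = 2^3 × 3 × 29
gcd(78, 696) = 2 × 3 = 6.
Divide numerator and denominator by 6: 78/696 = 13/116.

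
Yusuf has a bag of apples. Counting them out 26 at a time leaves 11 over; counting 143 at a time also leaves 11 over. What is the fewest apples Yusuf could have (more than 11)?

N − 11 must be a common multiple of 26 and 143.
26 = 2 × 13
143 = 11 × 13
LCM(26, 143) = 2 × 11 × 13 = 286.
Smallest N > 11 is LCM + 11 = 286 + 11 = 297.

297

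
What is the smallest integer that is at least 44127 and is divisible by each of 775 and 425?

The integer must be a common multiple of 775 and 425, so a multiple of their LCM.
775 = 5^2 × 31
425 = 5^2 × 17
LCM(775, 425) = 5^2 × 17 × 31 = 13175.
Smallest multiple of 13175 that is ≥ 44127: ⌈44127/13175⌉ × 13175 = 4 × 13175 = 52700.

52700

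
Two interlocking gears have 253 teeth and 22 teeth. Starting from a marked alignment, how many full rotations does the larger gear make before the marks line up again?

All finish a whole number of cycles simultaneously at t = LCM of the periods.
253 = 11 × 23
22 = 2 × 11
LCM(253, 22) = 2 × 11 × 23 = 506.
Rotations for period 253: 506 / 253 = 2.

2 rotations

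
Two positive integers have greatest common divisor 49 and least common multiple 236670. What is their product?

11596830

For any two positive integers, gcd × lcm = product = 49 × 236670 = 11596830.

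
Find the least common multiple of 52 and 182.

364

52 = 2^2 × 13
182 = 2 × 7 × 13
LCM(52, 182) = 2^2 × 7 × 13 = 364.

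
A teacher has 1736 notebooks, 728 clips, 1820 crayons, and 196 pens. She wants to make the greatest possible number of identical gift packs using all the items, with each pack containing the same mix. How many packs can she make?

28 packs

The pack count must divide each quantity, so the greatest is gcd(1736, 728, 1820, 196).
1736 = 2^3 × 7 × 31
728 = 2^3 × 7 × 13
1820 = 2^2 × 5 × 7 × 13
196 = 2^2 × 7^2
gcd(1736, 728, 1820, 196) = 2^2 × 7 = 28.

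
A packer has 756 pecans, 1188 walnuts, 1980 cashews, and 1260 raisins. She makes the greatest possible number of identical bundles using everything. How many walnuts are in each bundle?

Number of bundles = gcd(756, 1188, 1980, 1260).
756 = 2^2 × 3^3 × 7
1188 = 2^2 × 3^3 × 11
1980 = 2^2 × 3^2 × 5 × 11
1260 = 2^2 × 3^2 × 5 × 7
gcd(756, 1188, 1980, 1260) = 2^2 × 3^2 = 36.
walnuts per bundle = 1188 / 36 = 33.

33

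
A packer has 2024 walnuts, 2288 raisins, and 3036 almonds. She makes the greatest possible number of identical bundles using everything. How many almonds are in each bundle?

Number of bundles = gcd(2024, 2288, 3036).
2024 = 2^3 × 11 × 23
2288 = 2^4 × 11 × 13
3036 = 2^2 × 3 × 11 × 23
gcd(2024, 2288, 3036) = 2^2 × 11 = 44.
almonds per bundle = 3036 / 44 = 69.

69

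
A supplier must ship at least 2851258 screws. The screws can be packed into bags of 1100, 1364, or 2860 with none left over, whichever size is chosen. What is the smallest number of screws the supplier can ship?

The number of screws must be a common multiple of 1100, 1364, and 2860, so a multiple of their LCM.
1100 = 2^2 × 5^2 × 11
1364 = 2^2 × 11 × 31
2860 = 2^2 × 5 × 11 × 13
LCM(1100, 1364, 2860) = 2^2 × 5^2 × 11 × 13 × 31 = 443300.
Smallest multiple of 443300 that is ≥ 2851258: ⌈2851258/443300⌉ × 443300 = 7 × 443300 = 3103100.

3103100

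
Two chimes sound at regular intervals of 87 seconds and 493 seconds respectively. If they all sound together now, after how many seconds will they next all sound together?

They coincide at every common multiple of the periods; the first is the LCM.
87 = 3 × 29
493 = 17 × 29
LCM(87, 493) = 3 × 17 × 29 = 1479.

1479 seconds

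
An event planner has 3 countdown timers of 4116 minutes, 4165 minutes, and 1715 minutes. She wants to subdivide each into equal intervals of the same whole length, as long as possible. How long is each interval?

The interval must divide each timer length; the longest such is the gcd.
4116 = 2^2 × 3 × 7^3
4165 = 5 × 7^2 × 17
1715 = 5 × 7^3
gcd(4116, 4165, 1715) = 7^2 = 49.

49 minutes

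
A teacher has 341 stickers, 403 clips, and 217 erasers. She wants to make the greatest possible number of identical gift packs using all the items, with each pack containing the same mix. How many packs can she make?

The pack count must divide each quantity, so the greatest is gcd(341, 403, 217).
341 = 11 × 31
403 = 13 × 31
217 = 7 × 31
gcd(341, 403, 217) = 31.

31 packs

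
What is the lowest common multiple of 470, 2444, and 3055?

12220

470 = 2 × 5 × 47
2444 = 2^2 × 13 × 47
3055 = 5 × 13 × 47
LCM(470, 2444, 3055) = 2^2 × 5 × 13 × 47 = 12220.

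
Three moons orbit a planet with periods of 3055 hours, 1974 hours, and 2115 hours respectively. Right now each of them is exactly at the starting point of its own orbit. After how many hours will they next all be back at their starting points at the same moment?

384930 hours

The first simultaneous occurrence is after LCM of the individual periods.
3055 = 5 × 13 × 47
1974 = 2 × 3 × 7 × 47
2115 = 3^2 × 5 × 47
LCM(3055, 1974, 2115) = 2 × 3^2 × 5 × 7 × 13 × 47 = 384930.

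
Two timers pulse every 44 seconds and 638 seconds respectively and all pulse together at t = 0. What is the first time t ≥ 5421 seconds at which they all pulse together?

Joint pulses occur at multiples of LCM(44, 638).
44 = 2^2 × 11
638 = 2 × 11 × 29
LCM(44, 638) = 2^2 × 11 × 29 = 1276.
Smallest multiple of 1276 that is ≥ 5421: ⌈5421/1276⌉ × 1276 = 5 × 1276 = 6380.

6380 seconds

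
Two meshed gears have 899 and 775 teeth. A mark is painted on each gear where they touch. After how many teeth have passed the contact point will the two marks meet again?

22475 teeth

The first simultaneous occurrence is after LCM of the individual periods.
899 = 29 × 31
775 = 5^2 × 31
LCM(899, 775) = 5^2 × 29 × 31 = 22475.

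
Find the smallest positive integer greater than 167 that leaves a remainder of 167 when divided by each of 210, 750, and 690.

120917

N − 167 must be a common multiple of 210, 750, and 690.
210 = 2 × 3 × 5 × 7
750 = 2 × 3 × 5^3
690 = 2 × 3 × 5 × 23
LCM(210, 750, 690) = 2 × 3 × 5^3 × 7 × 23 = 120750.
Smallest N > 167 is LCM + 167 = 120750 + 167 = 120917.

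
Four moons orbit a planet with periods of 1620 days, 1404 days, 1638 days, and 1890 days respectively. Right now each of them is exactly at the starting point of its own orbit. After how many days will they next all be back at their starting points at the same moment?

The first simultaneous occurrence is after LCM of the individual periods.
1620 = 2^2 × 3^4 × 5
1404 = 2^2 × 3^3 × 13
1638 = 2 × 3^2 × 7 × 13
1890 = 2 × 3^3 × 5 × 7
LCM(1620, 1404, 1638, 1890) = 2^2 × 3^4 × 5 × 7 × 13 = 147420.

147420 days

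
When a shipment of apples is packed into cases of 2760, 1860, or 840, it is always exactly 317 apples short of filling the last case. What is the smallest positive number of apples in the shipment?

598603

Being 317 short of a full case of size k means N ≡ −317 (mod k), i.e. N + 317 is a multiple of each size.
2760 = 2^3 × 3 × 5 × 23
1860 = 2^2 × 3 × 5 × 31
840 = 2^3 × 3 × 5 × 7
LCM(2760, 1860, 840) = 2^3 × 3 × 5 × 7 × 23 × 31 = 598920.
Smallest positive N is 598920 − 317 = 598603.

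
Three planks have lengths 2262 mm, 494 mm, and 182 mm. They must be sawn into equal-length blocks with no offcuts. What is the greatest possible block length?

This is the greatest common divisor of 2262, 494, and 182.
2262 = 2 × 3 × 13 × 29
494 = 2 × 13 × 19
182 = 2 × 7 × 13
gcd(2262, 494, 182) = 2 × 13 = 26.

26 mm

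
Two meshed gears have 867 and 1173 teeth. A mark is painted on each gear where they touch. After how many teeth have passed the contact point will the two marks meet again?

19941 teeth

They coincide at every common multiple of the periods; the first is the LCM.
867 = 3 × 17^2
1173 = 3 × 17 × 23
LCM(867, 1173) = 3 × 17^2 × 23 = 19941.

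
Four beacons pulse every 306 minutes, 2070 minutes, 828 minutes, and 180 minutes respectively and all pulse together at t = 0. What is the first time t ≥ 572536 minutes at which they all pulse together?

633420 minutes

Joint pulses occur at multiples of LCM(306, 2070, 828, 180).
306 = 2 × 3^2 × 17
2070 = 2 × 3^2 × 5 × 23
828 = 2^2 × 3^2 × 23
180 = 2^2 × 3^2 × 5
LCM(306, 2070, 828, 180) = 2^2 × 3^2 × 5 × 17 × 23 = 70380.
Smallest multiple of 70380 that is ≥ 572536: ⌈572536/70380⌉ × 70380 = 9 × 70380 = 633420.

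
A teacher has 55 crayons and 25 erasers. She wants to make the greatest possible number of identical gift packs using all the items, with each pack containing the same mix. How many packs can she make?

5 packs

The pack count must divide each quantity, so the greatest is gcd(55, 25).
55 = 5 × 11
25 = 5^2
gcd(55, 25) = 5.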